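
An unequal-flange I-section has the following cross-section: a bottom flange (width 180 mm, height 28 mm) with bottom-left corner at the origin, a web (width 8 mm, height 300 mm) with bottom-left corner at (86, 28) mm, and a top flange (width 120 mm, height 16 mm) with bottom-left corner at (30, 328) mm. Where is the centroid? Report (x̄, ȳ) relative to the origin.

bottom flange: A = 180 × 28 = 5040.00, centroid at (90.00, 14.00).
web: A = 8 × 300 = 2400.00, centroid at (90.00, 178.00).
top flange: A = 120 × 16 = 1920.00, centroid at (90.00, 336.00).
ΣA = 9360.00 mm²
ΣAx̄ = (5040.00)(90.00) + (2400.00)(90.00) + (1920.00)(90.00) = 842400.00 mm³
ΣAȳ = (5040.00)(14.00) + (2400.00)(178.00) + (1920.00)(336.00) = 1142880.00 mm³
x̄ = 842400.00 / 9360.00 = 90.00 mm
ȳ = 1142880.00 / 9360.00 = 122.10 mm

x̄ = 90.00 mm, ȳ = 122.10 mm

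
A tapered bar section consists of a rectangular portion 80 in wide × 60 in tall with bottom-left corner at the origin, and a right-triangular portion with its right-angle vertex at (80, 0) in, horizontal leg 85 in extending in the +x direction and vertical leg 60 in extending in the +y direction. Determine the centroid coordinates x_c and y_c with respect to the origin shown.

x_c = 63.71 in, y_c = 26.53 in

rectangular portion: A = 80 × 60 = 4800.00, centroid at (40.00, 30.00).
triangular portion: A = ½·85·60 = 2550.00, centroid at (108.33, 20.00).
ΣA = 7350.00 in², ΣAx_c = 468250.00 in³, ΣAy_c = 195000.00 in³.
x_c = 468250.00/7350.00 = 63.71 in; y_c = 195000.00/7350.00 = 26.53 in.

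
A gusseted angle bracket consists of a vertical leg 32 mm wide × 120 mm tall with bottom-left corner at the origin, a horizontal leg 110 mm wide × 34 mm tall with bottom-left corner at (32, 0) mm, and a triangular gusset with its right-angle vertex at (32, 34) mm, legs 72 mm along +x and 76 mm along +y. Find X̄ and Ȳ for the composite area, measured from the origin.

X̄ = 52.35 mm, Ȳ = 44.23 mm

Part | A | x̄ᵢ | ȳᵢ | A·x̄ᵢ | A·ȳᵢ
vertical leg | 3840.00 | 16.00 | 60.00 | 61440.00 | 230400.00
horizontal leg | 3740.00 | 87.00 | 17.00 | 325380.00 | 63580.00
gusset | 2736.00 | 56.00 | 59.33 | 153216.00 | 162336.00
Σ | 10316.00 |  |  | 540036.00 | 456316.00
X̄ = 540036.00 / 10316.00 = 52.35 mm
Ȳ = 456316.00 / 10316.00 = 44.23 mm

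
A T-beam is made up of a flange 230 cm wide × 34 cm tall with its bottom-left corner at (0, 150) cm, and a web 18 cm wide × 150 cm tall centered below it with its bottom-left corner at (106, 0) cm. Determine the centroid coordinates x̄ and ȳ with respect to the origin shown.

x̄ = 115.00 cm, ȳ = 143.39 cm

web: A = 18 × 150 = 2700.00, centroid at (115.00, 75.00).
flange: A = 230 × 34 = 7820.00, centroid at (115.00, 167.00).
ΣA = 10520.00 cm², ΣAx̄ = 1209800.00 cm³, ΣAȳ = 1508440.00 cm³.
x̄ = 1209800.00/10520.00 = 115.00 cm; ȳ = 1508440.00/10520.00 = 143.39 cm.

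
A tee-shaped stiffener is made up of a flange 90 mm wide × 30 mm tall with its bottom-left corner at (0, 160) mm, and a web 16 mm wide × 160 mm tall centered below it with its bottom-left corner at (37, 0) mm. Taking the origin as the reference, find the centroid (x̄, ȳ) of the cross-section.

web: A = 16 × 160 = 2560.00, centroid at (45.00, 80.00).
flange: A = 90 × 30 = 2700.00, centroid at (45.00, 175.00).
ΣA = 5260.00 mm²
ΣAx̄ = (2560.00)(45.00) + (2700.00)(45.00) = 236700.00 mm³
ΣAȳ = (2560.00)(80.00) + (2700.00)(175.00) = 677300.00 mm³
x̄ = 236700.00 / 5260.00 = 45.00 mm
ȳ = 677300.00 / 5260.00 = 128.76 mm

x̄ = 45.00 mm, ȳ = 128.76 mm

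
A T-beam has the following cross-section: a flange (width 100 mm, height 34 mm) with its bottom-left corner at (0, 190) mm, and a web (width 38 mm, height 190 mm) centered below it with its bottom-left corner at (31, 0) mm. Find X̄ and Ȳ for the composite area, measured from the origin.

X̄ = 50.00 mm, Ȳ = 130.86 mm

web: A = 38 × 190 = 7220.00, centroid at (50.00, 95.00).
flange: A = 100 × 34 = 3400.00, centroid at (50.00, 207.00).
ΣA = 10620.00 mm²
ΣAX̄ = (7220.00)(50.00) + (3400.00)(50.00) = 531000.00 mm³
ΣAȲ = (7220.00)(95.00) + (3400.00)(207.00) = 1389700.00 mm³
X̄ = 531000.00 / 10620.00 = 50.00 mm
Ȳ = 1389700.00 / 10620.00 = 130.86 mm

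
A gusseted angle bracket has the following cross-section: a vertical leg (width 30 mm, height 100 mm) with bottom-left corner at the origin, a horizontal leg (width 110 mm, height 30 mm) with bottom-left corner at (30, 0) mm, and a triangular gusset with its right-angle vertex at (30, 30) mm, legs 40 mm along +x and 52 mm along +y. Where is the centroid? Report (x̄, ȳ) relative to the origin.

x̄ = 50.49 mm, ȳ = 33.89 mm

Part | A | x̄ᵢ | ȳᵢ | A·x̄ᵢ | A·ȳᵢ
vertical leg | 3000.00 | 15.00 | 50.00 | 45000.00 | 150000.00
horizontal leg | 3300.00 | 85.00 | 15.00 | 280500.00 | 49500.00
gusset | 1040.00 | 43.33 | 47.33 | 45066.67 | 49226.67
Σ | 7340.00 |  |  | 370566.67 | 248726.67
x̄ = 370566.67 / 7340.00 = 50.49 mm
ȳ = 248726.67 / 7340.00 = 33.89 mm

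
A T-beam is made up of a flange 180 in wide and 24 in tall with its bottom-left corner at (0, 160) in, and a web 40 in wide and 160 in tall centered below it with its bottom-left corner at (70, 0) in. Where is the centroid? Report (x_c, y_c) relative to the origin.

web: A = 40 × 160 = 6400.00, centroid at (90.00, 80.00).
flange: A = 180 × 24 = 4320.00, centroid at (90.00, 172.00).
ΣA = 10720.00 in²
ΣAx_c = (6400.00)(90.00) + (4320.00)(90.00) = 964800.00 in³
ΣAy_c = (6400.00)(80.00) + (4320.00)(172.00) = 1255040.00 in³
x_c = 964800.00 / 10720.00 = 90.00 in
y_c = 1255040.00 / 10720.00 = 117.07 in

x_c = 90.00 in, y_c = 117.07 in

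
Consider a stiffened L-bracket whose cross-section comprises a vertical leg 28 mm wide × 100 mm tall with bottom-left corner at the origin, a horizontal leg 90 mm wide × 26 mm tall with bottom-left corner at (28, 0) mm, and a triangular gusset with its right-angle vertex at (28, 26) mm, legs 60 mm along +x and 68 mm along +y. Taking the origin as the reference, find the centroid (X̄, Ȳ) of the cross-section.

X̄ = 42.89 mm, Ȳ = 37.56 mm

vertical leg: A = 28 × 100 = 2800.00, centroid at (14.00, 50.00).
horizontal leg: A = 90 × 26 = 2340.00, centroid at (73.00, 13.00).
gusset: A = ½·60·68 = 2040.00, centroid at (48.00, 48.67).
ΣA = 7180.00 mm², ΣAX̄ = 307940.00 mm³, ΣAȲ = 269700.00 mm³.
X̄ = 307940.00/7180.00 = 42.89 mm; Ȳ = 269700.00/7180.00 = 37.56 mm.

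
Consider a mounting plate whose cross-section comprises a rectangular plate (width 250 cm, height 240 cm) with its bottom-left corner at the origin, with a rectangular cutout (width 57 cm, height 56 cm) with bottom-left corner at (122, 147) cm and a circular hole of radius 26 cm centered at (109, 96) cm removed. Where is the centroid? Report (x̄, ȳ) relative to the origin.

x̄ = 124.13 cm, ȳ = 117.72 cm

plate: A = 250 × 240 = 60000.00, centroid at (125.00, 120.00).
hole 1: A = −(57 × 56) = -3192.00, centroid at (150.50, 175.00).
hole 2: A = −π·26² = -2123.72, centroid at (109.00, 96.00).
ΣA = 54684.28 cm², ΣAx̄ = 6788118.89 cm³, ΣAȳ = 6437523.20 cm³.
x̄ = 6788118.89/54684.28 = 124.13 cm; ȳ = 6437523.20/54684.28 = 117.72 cm.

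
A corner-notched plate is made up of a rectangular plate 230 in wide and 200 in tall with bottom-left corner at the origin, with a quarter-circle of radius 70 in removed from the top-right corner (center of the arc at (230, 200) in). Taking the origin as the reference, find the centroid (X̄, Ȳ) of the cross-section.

X̄ = 107.21 in, Ȳ = 93.58 in

plate: A = 230 × 200 = 46000.00, centroid at (115.00, 100.00).
removed quarter-circle: A = −¼π·70² = -3848.45, centroid at (200.29, 170.29).
ΣA = 42151.55 in², ΣAX̄ = 4519189.60 in³, ΣAȲ = 3944643.13 in³.
X̄ = 4519189.60/42151.55 = 107.21 in; Ȳ = 3944643.13/42151.55 = 93.58 in.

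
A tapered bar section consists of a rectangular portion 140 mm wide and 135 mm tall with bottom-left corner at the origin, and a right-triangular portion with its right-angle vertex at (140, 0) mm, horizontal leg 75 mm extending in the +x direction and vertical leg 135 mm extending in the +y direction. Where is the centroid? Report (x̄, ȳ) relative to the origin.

x̄ = 90.07 mm, ȳ = 62.75 mm

Part | A | x̄ᵢ | ȳᵢ | A·x̄ᵢ | A·ȳᵢ
rectangular portion | 18900.00 | 70.00 | 67.50 | 1323000.00 | 1275750.00
triangular portion | 5062.50 | 165.00 | 45.00 | 835312.50 | 227812.50
Σ | 23962.50 |  |  | 2158312.50 | 1503562.50
x̄ = 2158312.50 / 23962.50 = 90.07 mm
ȳ = 1503562.50 / 23962.50 = 62.75 mm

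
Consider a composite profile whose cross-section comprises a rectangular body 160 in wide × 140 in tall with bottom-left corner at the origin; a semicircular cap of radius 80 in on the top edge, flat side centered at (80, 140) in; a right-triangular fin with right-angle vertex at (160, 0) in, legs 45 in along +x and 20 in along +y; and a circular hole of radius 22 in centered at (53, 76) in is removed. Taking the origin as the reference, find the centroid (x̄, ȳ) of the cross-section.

x̄ = 82.67 in, ȳ = 102.10 in

rectangular body: A = 160 × 140 = 22400.00, centroid at (80.00, 70.00).
semicircular top: A = ½π·80² = 10053.10, centroid at (80.00, 173.95).
triangular fin: A = ½·45·20 = 450.00, centroid at (175.00, 6.67).
hole: A = −π·22² = -1520.53, centroid at (53.00, 76.00).
ΣA = 31382.57 in², ΣAx̄ = 2594409.58 in³, ΣAȳ = 3204206.50 in³.
x̄ = 2594409.58/31382.57 = 82.67 in; ȳ = 3204206.50/31382.57 = 102.10 in.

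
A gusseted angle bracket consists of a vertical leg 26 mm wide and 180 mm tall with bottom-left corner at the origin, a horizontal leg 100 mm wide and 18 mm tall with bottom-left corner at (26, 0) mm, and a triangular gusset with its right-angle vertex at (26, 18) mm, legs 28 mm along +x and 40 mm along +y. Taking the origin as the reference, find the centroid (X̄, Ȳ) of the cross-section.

vertical leg: A = 26 × 180 = 4680.00, centroid at (13.00, 90.00).
horizontal leg: A = 100 × 18 = 1800.00, centroid at (76.00, 9.00).
gusset: A = ½·28·40 = 560.00, centroid at (35.33, 31.33).
ΣA = 7040.00 mm²
ΣAX̄ = (4680.00)(13.00) + (1800.00)(76.00) + (560.00)(35.33) = 217426.67 mm³
ΣAȲ = (4680.00)(90.00) + (1800.00)(9.00) + (560.00)(31.33) = 454946.67 mm³
X̄ = 217426.67 / 7040.00 = 30.88 mm
Ȳ = 454946.67 / 7040.00 = 64.62 mm

X̄ = 30.88 mm, Ȳ = 64.62 mm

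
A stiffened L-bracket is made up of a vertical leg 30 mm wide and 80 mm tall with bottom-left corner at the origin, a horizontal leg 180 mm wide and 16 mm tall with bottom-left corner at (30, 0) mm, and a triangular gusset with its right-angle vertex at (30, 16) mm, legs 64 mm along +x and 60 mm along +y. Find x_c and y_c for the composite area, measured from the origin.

Part | A | x̄ᵢ | ȳᵢ | A·x̄ᵢ | A·ȳᵢ
vertical leg | 2400.00 | 15.00 | 40.00 | 36000.00 | 96000.00
horizontal leg | 2880.00 | 120.00 | 8.00 | 345600.00 | 23040.00
gusset | 1920.00 | 51.33 | 36.00 | 98560.00 | 69120.00
Σ | 7200.00 |  |  | 480160.00 | 188160.00
x_c = 480160.00 / 7200.00 = 66.69 mm
y_c = 188160.00 / 7200.00 = 26.13 mm

x_c = 66.69 mm, y_c = 26.13 mm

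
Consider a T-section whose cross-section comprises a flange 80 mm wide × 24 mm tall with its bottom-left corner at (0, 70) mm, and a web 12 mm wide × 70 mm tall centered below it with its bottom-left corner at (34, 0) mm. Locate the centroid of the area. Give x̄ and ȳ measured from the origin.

web: A = 12 × 70 = 840.00, centroid at (40.00, 35.00).
flange: A = 80 × 24 = 1920.00, centroid at (40.00, 82.00).
ΣA = 2760.00 mm², ΣAx̄ = 110400.00 mm³, ΣAȳ = 186840.00 mm³.
x̄ = 110400.00/2760.00 = 40.00 mm; ȳ = 186840.00/2760.00 = 67.70 mm.

x̄ = 40.00 mm, ȳ = 67.70 mm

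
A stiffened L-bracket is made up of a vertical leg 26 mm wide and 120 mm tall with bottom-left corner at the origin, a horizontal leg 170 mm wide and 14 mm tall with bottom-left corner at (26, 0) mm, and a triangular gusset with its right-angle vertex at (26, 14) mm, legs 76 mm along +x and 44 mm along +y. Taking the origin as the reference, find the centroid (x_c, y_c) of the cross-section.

vertical leg: A = 26 × 120 = 3120.00, centroid at (13.00, 60.00).
horizontal leg: A = 170 × 14 = 2380.00, centroid at (111.00, 7.00).
gusset: A = ½·76·44 = 1672.00, centroid at (51.33, 28.67).
ΣA = 7172.00 mm², ΣAx_c = 390569.33 mm³, ΣAy_c = 251790.67 mm³.
x_c = 390569.33/7172.00 = 54.46 mm; y_c = 251790.67/7172.00 = 35.11 mm.

x_c = 54.46 mm, y_c = 35.11 mm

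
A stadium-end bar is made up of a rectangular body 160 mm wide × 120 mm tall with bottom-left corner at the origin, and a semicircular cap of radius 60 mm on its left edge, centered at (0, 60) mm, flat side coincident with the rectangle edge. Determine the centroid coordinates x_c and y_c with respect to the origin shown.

Part | A | x̄ᵢ | ȳᵢ | A·x̄ᵢ | A·ȳᵢ
rectangular body | 19200.00 | 80.00 | 60.00 | 1536000.00 | 1152000.00
semicircular end | 5654.87 | -25.46 | 60.00 | -144000.00 | 339292.01
Σ | 24854.87 |  |  | 1392000.00 | 1491292.01
x_c = 1392000.00 / 24854.87 = 56.01 mm
y_c = 1491292.01 / 24854.87 = 60.00 mm

x_c = 56.01 mm, y_c = 60.00 mm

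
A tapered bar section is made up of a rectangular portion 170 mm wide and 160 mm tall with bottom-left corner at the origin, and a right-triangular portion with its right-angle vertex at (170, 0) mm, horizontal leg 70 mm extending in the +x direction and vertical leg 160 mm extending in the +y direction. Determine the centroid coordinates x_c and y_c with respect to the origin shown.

x_c = 103.50 mm, y_c = 75.45 mm

rectangular portion: A = 170 × 160 = 27200.00, centroid at (85.00, 80.00).
triangular portion: A = ½·70·160 = 5600.00, centroid at (193.33, 53.33).
ΣA = 32800.00 mm², ΣAx_c = 3394666.67 mm³, ΣAy_c = 2474666.67 mm³.
x_c = 3394666.67/32800.00 = 103.50 mm; y_c = 2474666.67/32800.00 = 75.45 mm.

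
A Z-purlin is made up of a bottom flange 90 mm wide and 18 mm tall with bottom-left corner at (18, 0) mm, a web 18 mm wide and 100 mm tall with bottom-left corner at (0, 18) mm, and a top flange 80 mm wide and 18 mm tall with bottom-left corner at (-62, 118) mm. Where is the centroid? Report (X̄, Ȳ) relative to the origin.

X̄ = 17.81 mm, Ȳ = 65.81 mm

bottom flange: A = 90 × 18 = 1620.00, centroid at (63.00, 9.00).
web: A = 18 × 100 = 1800.00, centroid at (9.00, 68.00).
top flange: A = 80 × 18 = 1440.00, centroid at (-22.00, 127.00).
ΣA = 4860.00 mm², ΣAX̄ = 86580.00 mm³, ΣAȲ = 319860.00 mm³.
X̄ = 86580.00/4860.00 = 17.81 mm; Ȳ = 319860.00/4860.00 = 65.81 mm.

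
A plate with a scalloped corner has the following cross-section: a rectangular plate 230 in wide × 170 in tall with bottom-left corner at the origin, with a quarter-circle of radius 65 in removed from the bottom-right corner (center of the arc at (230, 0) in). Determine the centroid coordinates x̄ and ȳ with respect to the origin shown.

plate: A = 230 × 170 = 39100.00, centroid at (115.00, 85.00).
removed quarter-circle: A = −¼π·65² = -3318.31, centroid at (202.41, 27.59).
ΣA = 35781.69 in²
ΣAx̄ = (39100.00)(115.00) + (-3318.31)(202.41) = 3824831.00 in³
ΣAȳ = (39100.00)(85.00) + (-3318.31)(27.59) = 3231958.33 in³
x̄ = 3824831.00 / 35781.69 = 106.89 in
ȳ = 3231958.33 / 35781.69 = 90.32 in

x̄ = 106.89 in, ȳ = 90.32 in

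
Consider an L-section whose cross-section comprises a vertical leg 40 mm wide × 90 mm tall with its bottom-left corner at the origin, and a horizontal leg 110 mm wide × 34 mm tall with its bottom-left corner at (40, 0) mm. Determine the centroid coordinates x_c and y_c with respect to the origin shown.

x_c = 58.22 mm, y_c = 30.73 mm

Part | A | x̄ᵢ | ȳᵢ | A·x̄ᵢ | A·ȳᵢ
vertical leg | 3600.00 | 20.00 | 45.00 | 72000.00 | 162000.00
horizontal leg | 3740.00 | 95.00 | 17.00 | 355300.00 | 63580.00
Σ | 7340.00 |  |  | 427300.00 | 225580.00
x_c = 427300.00 / 7340.00 = 58.22 mm
y_c = 225580.00 / 7340.00 = 30.73 mm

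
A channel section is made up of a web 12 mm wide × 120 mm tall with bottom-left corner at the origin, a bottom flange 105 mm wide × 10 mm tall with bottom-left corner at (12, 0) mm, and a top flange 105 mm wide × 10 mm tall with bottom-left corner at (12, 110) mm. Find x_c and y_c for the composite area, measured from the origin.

x_c = 40.70 mm, y_c = 60.00 mm

web: A = 12 × 120 = 1440.00, centroid at (6.00, 60.00).
bottom flange: A = 105 × 10 = 1050.00, centroid at (64.50, 5.00).
top flange: A = 105 × 10 = 1050.00, centroid at (64.50, 115.00).
ΣA = 3540.00 mm², ΣAx_c = 144090.00 mm³, ΣAy_c = 212400.00 mm³.
x_c = 144090.00/3540.00 = 40.70 mm; y_c = 212400.00/3540.00 = 60.00 mm.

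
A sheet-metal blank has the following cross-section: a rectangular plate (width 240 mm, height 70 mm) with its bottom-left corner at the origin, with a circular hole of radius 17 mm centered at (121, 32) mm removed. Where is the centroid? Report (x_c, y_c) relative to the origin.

x_c = 119.94 mm, y_c = 35.17 mm

Part | A | x̄ᵢ | ȳᵢ | A·x̄ᵢ | A·ȳᵢ
plate | 16800.00 | 120.00 | 35.00 | 2016000.00 | 588000.00
hole | -907.92 | 121.00 | 32.00 | -109858.35 | -29053.45
Σ | 15892.08 |  |  | 1906141.65 | 558946.55
x_c = 1906141.65 / 15892.08 = 119.94 mm
y_c = 558946.55 / 15892.08 = 35.17 mm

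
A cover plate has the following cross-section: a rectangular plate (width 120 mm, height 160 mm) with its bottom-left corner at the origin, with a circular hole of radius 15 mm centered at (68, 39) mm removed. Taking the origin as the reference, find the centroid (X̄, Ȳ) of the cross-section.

plate: A = 120 × 160 = 19200.00, centroid at (60.00, 80.00).
hole: A = −π·15² = -706.86, centroid at (68.00, 39.00).
ΣA = 18493.14 mm², ΣAX̄ = 1103933.63 mm³, ΣAȲ = 1508432.52 mm³.
X̄ = 1103933.63/18493.14 = 59.69 mm; Ȳ = 1508432.52/18493.14 = 81.57 mm.

X̄ = 59.69 mm, Ȳ = 81.57 mm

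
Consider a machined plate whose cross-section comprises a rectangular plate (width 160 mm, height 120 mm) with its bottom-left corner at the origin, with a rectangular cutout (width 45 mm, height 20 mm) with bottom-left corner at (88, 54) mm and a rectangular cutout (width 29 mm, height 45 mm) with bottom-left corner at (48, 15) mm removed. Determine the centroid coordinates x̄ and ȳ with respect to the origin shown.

x̄ = 79.73 mm, ȳ = 61.52 mm

Part | A | x̄ᵢ | ȳᵢ | A·x̄ᵢ | A·ȳᵢ
plate | 19200.00 | 80.00 | 60.00 | 1536000.00 | 1152000.00
hole 1 | -900.00 | 110.50 | 64.00 | -99450.00 | -57600.00
hole 2 | -1305.00 | 62.50 | 37.50 | -81562.50 | -48937.50
Σ | 16995.00 |  |  | 1354987.50 | 1045462.50
x̄ = 1354987.50 / 16995.00 = 79.73 mm
ȳ = 1045462.50 / 16995.00 = 61.52 mm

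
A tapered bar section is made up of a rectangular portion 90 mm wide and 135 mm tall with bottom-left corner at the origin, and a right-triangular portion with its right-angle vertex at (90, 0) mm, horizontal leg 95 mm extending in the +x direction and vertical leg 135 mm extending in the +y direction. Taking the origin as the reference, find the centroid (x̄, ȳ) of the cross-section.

x̄ = 71.48 mm, ȳ = 59.73 mm

Part | A | x̄ᵢ | ȳᵢ | A·x̄ᵢ | A·ȳᵢ
rectangular portion | 12150.00 | 45.00 | 67.50 | 546750.00 | 820125.00
triangular portion | 6412.50 | 121.67 | 45.00 | 780187.50 | 288562.50
Σ | 18562.50 |  |  | 1326937.50 | 1108687.50
x̄ = 1326937.50 / 18562.50 = 71.48 mm
ȳ = 1108687.50 / 18562.50 = 59.73 mm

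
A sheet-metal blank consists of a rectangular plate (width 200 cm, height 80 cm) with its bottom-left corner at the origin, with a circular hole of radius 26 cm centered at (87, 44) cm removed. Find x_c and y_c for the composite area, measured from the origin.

x_c = 101.99 cm, y_c = 39.39 cm

plate: A = 200 × 80 = 16000.00, centroid at (100.00, 40.00).
hole: A = −π·26² = -2123.72, centroid at (87.00, 44.00).
ΣA = 13876.28 cm², ΣAx_c = 1415236.65 cm³, ΣAy_c = 546556.47 cm³.
x_c = 1415236.65/13876.28 = 101.99 cm; y_c = 546556.47/13876.28 = 39.39 cm.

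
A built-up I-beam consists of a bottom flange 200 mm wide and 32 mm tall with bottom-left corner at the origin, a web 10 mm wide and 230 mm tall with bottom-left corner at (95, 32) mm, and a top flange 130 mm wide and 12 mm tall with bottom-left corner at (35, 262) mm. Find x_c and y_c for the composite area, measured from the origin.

Part | A | x̄ᵢ | ȳᵢ | A·x̄ᵢ | A·ȳᵢ
bottom flange | 6400.00 | 100.00 | 16.00 | 640000.00 | 102400.00
web | 2300.00 | 100.00 | 147.00 | 230000.00 | 338100.00
top flange | 1560.00 | 100.00 | 268.00 | 156000.00 | 418080.00
Σ | 10260.00 |  |  | 1026000.00 | 858580.00
x_c = 1026000.00 / 10260.00 = 100.00 mm
y_c = 858580.00 / 10260.00 = 83.68 mm

x_c = 100.00 mm, y_c = 83.68 mm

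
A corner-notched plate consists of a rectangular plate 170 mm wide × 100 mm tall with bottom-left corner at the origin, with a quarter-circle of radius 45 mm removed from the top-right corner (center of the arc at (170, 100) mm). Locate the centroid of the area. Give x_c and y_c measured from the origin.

x_c = 78.20 mm, y_c = 46.81 mm

Part | A | x̄ᵢ | ȳᵢ | A·x̄ᵢ | A·ȳᵢ
plate | 17000.00 | 85.00 | 50.00 | 1445000.00 | 850000.00
removed quarter-circle | -1590.43 | 150.90 | 80.90 | -239998.32 | -128668.13
Σ | 15409.57 |  |  | 1205001.68 | 721331.87
x_c = 1205001.68 / 15409.57 = 78.20 mm
y_c = 721331.87 / 15409.57 = 46.81 mm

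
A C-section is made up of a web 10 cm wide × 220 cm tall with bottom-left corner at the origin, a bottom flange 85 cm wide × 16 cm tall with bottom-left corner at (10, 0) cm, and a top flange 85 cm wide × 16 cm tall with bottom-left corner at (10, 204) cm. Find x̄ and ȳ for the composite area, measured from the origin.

x̄ = 31.26 cm, ȳ = 110.00 cm

web: A = 10 × 220 = 2200.00, centroid at (5.00, 110.00).
bottom flange: A = 85 × 16 = 1360.00, centroid at (52.50, 8.00).
top flange: A = 85 × 16 = 1360.00, centroid at (52.50, 212.00).
ΣA = 4920.00 cm²
ΣAx̄ = (2200.00)(5.00) + (1360.00)(52.50) + (1360.00)(52.50) = 153800.00 cm³
ΣAȳ = (2200.00)(110.00) + (1360.00)(8.00) + (1360.00)(212.00) = 541200.00 cm³
x̄ = 153800.00 / 4920.00 = 31.26 cm
ȳ = 541200.00 / 4920.00 = 110.00 cm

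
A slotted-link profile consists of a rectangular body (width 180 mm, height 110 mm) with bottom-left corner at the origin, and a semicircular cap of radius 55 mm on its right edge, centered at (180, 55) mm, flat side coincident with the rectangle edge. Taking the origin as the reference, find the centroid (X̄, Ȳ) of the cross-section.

X̄ = 111.94 mm, Ȳ = 55.00 mm

rectangular body: A = 180 × 110 = 19800.00, centroid at (90.00, 55.00).
semicircular end: A = ½π·55² = 4751.66, centroid at (203.34, 55.00).
ΣA = 24551.66 mm², ΣAX̄ = 2748215.27 mm³, ΣAȲ = 1350341.24 mm³.
X̄ = 2748215.27/24551.66 = 111.94 mm; Ȳ = 1350341.24/24551.66 = 55.00 mm.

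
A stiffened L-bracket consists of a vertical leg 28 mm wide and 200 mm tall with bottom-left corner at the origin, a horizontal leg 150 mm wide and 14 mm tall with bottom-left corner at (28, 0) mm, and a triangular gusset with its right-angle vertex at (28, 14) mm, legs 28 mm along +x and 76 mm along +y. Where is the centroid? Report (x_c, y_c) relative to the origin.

x_c = 38.16 mm, y_c = 70.35 mm

vertical leg: A = 28 × 200 = 5600.00, centroid at (14.00, 100.00).
horizontal leg: A = 150 × 14 = 2100.00, centroid at (103.00, 7.00).
gusset: A = ½·28·76 = 1064.00, centroid at (37.33, 39.33).
ΣA = 8764.00 mm², ΣAx_c = 334422.67 mm³, ΣAy_c = 616550.67 mm³.
x_c = 334422.67/8764.00 = 38.16 mm; y_c = 616550.67/8764.00 = 70.35 mm.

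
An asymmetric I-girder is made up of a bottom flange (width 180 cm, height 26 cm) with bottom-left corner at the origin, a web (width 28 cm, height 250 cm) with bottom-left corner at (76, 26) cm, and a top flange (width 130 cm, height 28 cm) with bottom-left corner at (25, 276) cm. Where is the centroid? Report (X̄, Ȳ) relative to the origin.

bottom flange: A = 180 × 26 = 4680.00, centroid at (90.00, 13.00).
web: A = 28 × 250 = 7000.00, centroid at (90.00, 151.00).
top flange: A = 130 × 28 = 3640.00, centroid at (90.00, 290.00).
ΣA = 15320.00 cm², ΣAX̄ = 1378800.00 cm³, ΣAȲ = 2173440.00 cm³.
X̄ = 1378800.00/15320.00 = 90.00 cm; Ȳ = 2173440.00/15320.00 = 141.87 cm.

X̄ = 90.00 cm, Ȳ = 141.87 cm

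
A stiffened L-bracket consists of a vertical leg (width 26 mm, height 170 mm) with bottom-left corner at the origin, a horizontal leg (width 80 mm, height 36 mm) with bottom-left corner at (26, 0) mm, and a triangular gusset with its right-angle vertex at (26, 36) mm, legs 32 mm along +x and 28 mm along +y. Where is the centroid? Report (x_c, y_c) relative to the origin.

x_c = 34.07 mm, y_c = 57.80 mm

vertical leg: A = 26 × 170 = 4420.00, centroid at (13.00, 85.00).
horizontal leg: A = 80 × 36 = 2880.00, centroid at (66.00, 18.00).
gusset: A = ½·32·28 = 448.00, centroid at (36.67, 45.33).
ΣA = 7748.00 mm², ΣAx_c = 263966.67 mm³, ΣAy_c = 447849.33 mm³.
x_c = 263966.67/7748.00 = 34.07 mm; y_c = 447849.33/7748.00 = 57.80 mm.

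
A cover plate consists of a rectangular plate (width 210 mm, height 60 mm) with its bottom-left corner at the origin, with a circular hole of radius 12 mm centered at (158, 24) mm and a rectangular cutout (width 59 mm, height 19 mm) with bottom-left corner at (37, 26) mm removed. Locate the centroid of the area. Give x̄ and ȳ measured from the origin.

plate: A = 210 × 60 = 12600.00, centroid at (105.00, 30.00).
hole 1: A = −π·12² = -452.39, centroid at (158.00, 24.00).
hole 2: A = −(59 × 19) = -1121.00, centroid at (66.50, 35.50).
ΣA = 11026.61 mm²
ΣAx̄ = (12600.00)(105.00) + (-452.39)(158.00) + (-1121.00)(66.50) = 1176975.98 mm³
ΣAȳ = (12600.00)(30.00) + (-452.39)(24.00) + (-1121.00)(35.50) = 327347.16 mm³
x̄ = 1176975.98 / 11026.61 = 106.74 mm
ȳ = 327347.16 / 11026.61 = 29.69 mm

x̄ = 106.74 mm, ȳ = 29.69 mm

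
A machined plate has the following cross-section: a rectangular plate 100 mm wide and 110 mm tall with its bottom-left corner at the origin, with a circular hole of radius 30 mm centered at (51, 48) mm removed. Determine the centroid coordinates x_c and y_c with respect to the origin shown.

x_c = 49.65 mm, y_c = 57.42 mm

Part | A | x̄ᵢ | ȳᵢ | A·x̄ᵢ | A·ȳᵢ
plate | 11000.00 | 50.00 | 55.00 | 550000.00 | 605000.00
hole | -2827.43 | 51.00 | 48.00 | -144199.10 | -135716.80
Σ | 8172.57 |  |  | 405800.90 | 469283.20
x_c = 405800.90 / 8172.57 = 49.65 mm
y_c = 469283.20 / 8172.57 = 57.42 mm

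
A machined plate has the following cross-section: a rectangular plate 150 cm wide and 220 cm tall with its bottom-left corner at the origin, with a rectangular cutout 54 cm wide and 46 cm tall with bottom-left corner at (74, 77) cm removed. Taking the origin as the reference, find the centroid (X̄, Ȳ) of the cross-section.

plate: A = 150 × 220 = 33000.00, centroid at (75.00, 110.00).
hole: A = −(54 × 46) = -2484.00, centroid at (101.00, 100.00).
ΣA = 30516.00 cm², ΣAX̄ = 2224116.00 cm³, ΣAȲ = 3381600.00 cm³.
X̄ = 2224116.00/30516.00 = 72.88 cm; Ȳ = 3381600.00/30516.00 = 110.81 cm.

X̄ = 72.88 cm, Ȳ = 110.81 cm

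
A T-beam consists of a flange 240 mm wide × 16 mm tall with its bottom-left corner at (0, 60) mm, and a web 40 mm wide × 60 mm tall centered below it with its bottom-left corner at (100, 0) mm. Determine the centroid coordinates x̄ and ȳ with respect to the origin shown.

web: A = 40 × 60 = 2400.00, centroid at (120.00, 30.00).
flange: A = 240 × 16 = 3840.00, centroid at (120.00, 68.00).
ΣA = 6240.00 mm²
ΣAx̄ = (2400.00)(120.00) + (3840.00)(120.00) = 748800.00 mm³
ΣAȳ = (2400.00)(30.00) + (3840.00)(68.00) = 333120.00 mm³
x̄ = 748800.00 / 6240.00 = 120.00 mm
ȳ = 333120.00 / 6240.00 = 53.38 mm

x̄ = 120.00 mm, ȳ = 53.38 mm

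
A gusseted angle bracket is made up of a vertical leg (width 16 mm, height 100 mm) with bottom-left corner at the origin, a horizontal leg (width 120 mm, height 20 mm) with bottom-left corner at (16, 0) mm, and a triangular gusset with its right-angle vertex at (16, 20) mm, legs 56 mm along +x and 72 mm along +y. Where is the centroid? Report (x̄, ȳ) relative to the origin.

x̄ = 44.06 mm, ȳ = 32.03 mm

vertical leg: A = 16 × 100 = 1600.00, centroid at (8.00, 50.00).
horizontal leg: A = 120 × 20 = 2400.00, centroid at (76.00, 10.00).
gusset: A = ½·56·72 = 2016.00, centroid at (34.67, 44.00).
ΣA = 6016.00 mm²
ΣAx̄ = (1600.00)(8.00) + (2400.00)(76.00) + (2016.00)(34.67) = 265088.00 mm³
ΣAȳ = (1600.00)(50.00) + (2400.00)(10.00) + (2016.00)(44.00) = 192704.00 mm³
x̄ = 265088.00 / 6016.00 = 44.06 mm
ȳ = 192704.00 / 6016.00 = 32.03 mm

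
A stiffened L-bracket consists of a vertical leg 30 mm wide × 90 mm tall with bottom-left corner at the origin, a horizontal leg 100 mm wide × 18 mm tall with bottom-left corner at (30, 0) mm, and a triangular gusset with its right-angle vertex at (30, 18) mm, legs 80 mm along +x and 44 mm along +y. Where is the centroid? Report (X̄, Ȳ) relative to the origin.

vertical leg: A = 30 × 90 = 2700.00, centroid at (15.00, 45.00).
horizontal leg: A = 100 × 18 = 1800.00, centroid at (80.00, 9.00).
gusset: A = ½·80·44 = 1760.00, centroid at (56.67, 32.67).
ΣA = 6260.00 mm²
ΣAX̄ = (2700.00)(15.00) + (1800.00)(80.00) + (1760.00)(56.67) = 284233.33 mm³
ΣAȲ = (2700.00)(45.00) + (1800.00)(9.00) + (1760.00)(32.67) = 195193.33 mm³
X̄ = 284233.33 / 6260.00 = 45.40 mm
Ȳ = 195193.33 / 6260.00 = 31.18 mm

X̄ = 45.40 mm, Ȳ = 31.18 mm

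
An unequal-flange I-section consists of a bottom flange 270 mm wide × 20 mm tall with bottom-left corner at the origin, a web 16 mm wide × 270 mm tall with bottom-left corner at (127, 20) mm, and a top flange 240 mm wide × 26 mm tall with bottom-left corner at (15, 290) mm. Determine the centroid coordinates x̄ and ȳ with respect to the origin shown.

Part | A | x̄ᵢ | ȳᵢ | A·x̄ᵢ | A·ȳᵢ
bottom flange | 5400.00 | 135.00 | 10.00 | 729000.00 | 54000.00
web | 4320.00 | 135.00 | 155.00 | 583200.00 | 669600.00
top flange | 6240.00 | 135.00 | 303.00 | 842400.00 | 1890720.00
Σ | 15960.00 |  |  | 2154600.00 | 2614320.00
x̄ = 2154600.00 / 15960.00 = 135.00 mm
ȳ = 2614320.00 / 15960.00 = 163.80 mm

x̄ = 135.00 mm, ȳ = 163.80 mm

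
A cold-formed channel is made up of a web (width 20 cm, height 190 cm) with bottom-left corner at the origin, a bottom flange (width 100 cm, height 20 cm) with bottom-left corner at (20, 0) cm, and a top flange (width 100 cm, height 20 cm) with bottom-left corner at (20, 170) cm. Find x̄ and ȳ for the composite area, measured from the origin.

x̄ = 40.77 cm, ȳ = 95.00 cm

Part | A | x̄ᵢ | ȳᵢ | A·x̄ᵢ | A·ȳᵢ
web | 3800.00 | 10.00 | 95.00 | 38000.00 | 361000.00
bottom flange | 2000.00 | 70.00 | 10.00 | 140000.00 | 20000.00
top flange | 2000.00 | 70.00 | 180.00 | 140000.00 | 360000.00
Σ | 7800.00 |  |  | 318000.00 | 741000.00
x̄ = 318000.00 / 7800.00 = 40.77 cm
ȳ = 741000.00 / 7800.00 = 95.00 cm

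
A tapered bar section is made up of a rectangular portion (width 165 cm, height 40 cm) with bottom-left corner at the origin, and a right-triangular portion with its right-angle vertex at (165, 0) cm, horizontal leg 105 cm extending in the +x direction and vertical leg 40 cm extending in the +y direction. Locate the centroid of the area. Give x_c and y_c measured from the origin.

x_c = 110.86 cm, y_c = 18.39 cm

rectangular portion: A = 165 × 40 = 6600.00, centroid at (82.50, 20.00).
triangular portion: A = ½·105·40 = 2100.00, centroid at (200.00, 13.33).
ΣA = 8700.00 cm², ΣAx_c = 964500.00 cm³, ΣAy_c = 160000.00 cm³.
x_c = 964500.00/8700.00 = 110.86 cm; y_c = 160000.00/8700.00 = 18.39 cm.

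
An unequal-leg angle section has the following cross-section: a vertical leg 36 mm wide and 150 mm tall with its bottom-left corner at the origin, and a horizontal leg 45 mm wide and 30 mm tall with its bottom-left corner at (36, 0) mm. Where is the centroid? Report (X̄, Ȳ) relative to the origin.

X̄ = 26.10 mm, Ȳ = 63.00 mm

vertical leg: A = 36 × 150 = 5400.00, centroid at (18.00, 75.00).
horizontal leg: A = 45 × 30 = 1350.00, centroid at (58.50, 15.00).
ΣA = 6750.00 mm²
ΣAX̄ = (5400.00)(18.00) + (1350.00)(58.50) = 176175.00 mm³
ΣAȲ = (5400.00)(75.00) + (1350.00)(15.00) = 425250.00 mm³
X̄ = 176175.00 / 6750.00 = 26.10 mm
Ȳ = 425250.00 / 6750.00 = 63.00 mm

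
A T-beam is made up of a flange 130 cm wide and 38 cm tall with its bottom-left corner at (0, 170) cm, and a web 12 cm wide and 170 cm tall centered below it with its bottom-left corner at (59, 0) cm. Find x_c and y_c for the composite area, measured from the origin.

web: A = 12 × 170 = 2040.00, centroid at (65.00, 85.00).
flange: A = 130 × 38 = 4940.00, centroid at (65.00, 189.00).
ΣA = 6980.00 cm²
ΣAx_c = (2040.00)(65.00) + (4940.00)(65.00) = 453700.00 cm³
ΣAy_c = (2040.00)(85.00) + (4940.00)(189.00) = 1107060.00 cm³
x_c = 453700.00 / 6980.00 = 65.00 cm
y_c = 1107060.00 / 6980.00 = 158.60 cm

x_c = 65.00 cm, y_c = 158.60 cm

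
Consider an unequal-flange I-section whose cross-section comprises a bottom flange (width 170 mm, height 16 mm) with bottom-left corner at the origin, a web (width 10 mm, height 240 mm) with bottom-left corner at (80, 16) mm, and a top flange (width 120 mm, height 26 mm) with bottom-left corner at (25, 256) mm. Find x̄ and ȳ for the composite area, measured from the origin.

x̄ = 85.00 mm, ȳ = 144.11 mm

bottom flange: A = 170 × 16 = 2720.00, centroid at (85.00, 8.00).
web: A = 10 × 240 = 2400.00, centroid at (85.00, 136.00).
top flange: A = 120 × 26 = 3120.00, centroid at (85.00, 269.00).
ΣA = 8240.00 mm²
ΣAx̄ = (2720.00)(85.00) + (2400.00)(85.00) + (3120.00)(85.00) = 700400.00 mm³
ΣAȳ = (2720.00)(8.00) + (2400.00)(136.00) + (3120.00)(269.00) = 1187440.00 mm³
x̄ = 700400.00 / 8240.00 = 85.00 mm
ȳ = 1187440.00 / 8240.00 = 144.11 mm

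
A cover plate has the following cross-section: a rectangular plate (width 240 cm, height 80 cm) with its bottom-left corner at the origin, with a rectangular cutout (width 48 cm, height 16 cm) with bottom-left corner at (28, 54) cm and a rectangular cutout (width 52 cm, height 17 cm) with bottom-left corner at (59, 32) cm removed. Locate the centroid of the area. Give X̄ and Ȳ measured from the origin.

plate: A = 240 × 80 = 19200.00, centroid at (120.00, 40.00).
hole 1: A = −(48 × 16) = -768.00, centroid at (52.00, 62.00).
hole 2: A = −(52 × 17) = -884.00, centroid at (85.00, 40.50).
ΣA = 17548.00 cm²
ΣAX̄ = (19200.00)(120.00) + (-768.00)(52.00) + (-884.00)(85.00) = 2188924.00 cm³
ΣAȲ = (19200.00)(40.00) + (-768.00)(62.00) + (-884.00)(40.50) = 684582.00 cm³
X̄ = 2188924.00 / 17548.00 = 124.74 cm
Ȳ = 684582.00 / 17548.00 = 39.01 cm

X̄ = 124.74 cm, Ȳ = 39.01 cm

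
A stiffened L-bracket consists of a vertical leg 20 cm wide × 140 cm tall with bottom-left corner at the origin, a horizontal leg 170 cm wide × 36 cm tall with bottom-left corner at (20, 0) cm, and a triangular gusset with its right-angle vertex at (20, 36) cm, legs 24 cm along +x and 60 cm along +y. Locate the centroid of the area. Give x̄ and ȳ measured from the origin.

x̄ = 71.66 cm, ȳ = 35.94 cm

vertical leg: A = 20 × 140 = 2800.00, centroid at (10.00, 70.00).
horizontal leg: A = 170 × 36 = 6120.00, centroid at (105.00, 18.00).
gusset: A = ½·24·60 = 720.00, centroid at (28.00, 56.00).
ΣA = 9640.00 cm², ΣAx̄ = 690760.00 cm³, ΣAȳ = 346480.00 cm³.
x̄ = 690760.00/9640.00 = 71.66 cm; ȳ = 346480.00/9640.00 = 35.94 cm.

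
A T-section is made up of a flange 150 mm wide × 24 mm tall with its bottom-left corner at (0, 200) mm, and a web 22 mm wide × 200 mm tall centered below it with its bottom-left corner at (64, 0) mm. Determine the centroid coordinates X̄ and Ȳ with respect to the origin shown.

X̄ = 75.00 mm, Ȳ = 150.40 mm

Part | A | x̄ᵢ | ȳᵢ | A·x̄ᵢ | A·ȳᵢ
web | 4400.00 | 75.00 | 100.00 | 330000.00 | 440000.00
flange | 3600.00 | 75.00 | 212.00 | 270000.00 | 763200.00
Σ | 8000.00 |  |  | 600000.00 | 1203200.00
X̄ = 600000.00 / 8000.00 = 75.00 mm
Ȳ = 1203200.00 / 8000.00 = 150.40 mm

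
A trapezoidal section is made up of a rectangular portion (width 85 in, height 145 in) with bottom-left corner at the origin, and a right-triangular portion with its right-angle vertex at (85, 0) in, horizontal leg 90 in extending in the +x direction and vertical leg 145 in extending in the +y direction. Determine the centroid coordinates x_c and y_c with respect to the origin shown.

x_c = 67.60 in, y_c = 64.13 in

rectangular portion: A = 85 × 145 = 12325.00, centroid at (42.50, 72.50).
triangular portion: A = ½·90·145 = 6525.00, centroid at (115.00, 48.33).
ΣA = 18850.00 in²
ΣAx_c = (12325.00)(42.50) + (6525.00)(115.00) = 1274187.50 in³
ΣAy_c = (12325.00)(72.50) + (6525.00)(48.33) = 1208937.50 in³
x_c = 1274187.50 / 18850.00 = 67.60 in
y_c = 1208937.50 / 18850.00 = 64.13 in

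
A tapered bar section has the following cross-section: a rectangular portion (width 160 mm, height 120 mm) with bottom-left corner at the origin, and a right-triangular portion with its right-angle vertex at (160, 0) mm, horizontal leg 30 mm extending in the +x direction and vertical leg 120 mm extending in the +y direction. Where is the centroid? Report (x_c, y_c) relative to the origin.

x_c = 87.71 mm, y_c = 58.29 mm

Part | A | x̄ᵢ | ȳᵢ | A·x̄ᵢ | A·ȳᵢ
rectangular portion | 19200.00 | 80.00 | 60.00 | 1536000.00 | 1152000.00
triangular portion | 1800.00 | 170.00 | 40.00 | 306000.00 | 72000.00
Σ | 21000.00 |  |  | 1842000.00 | 1224000.00
x_c = 1842000.00 / 21000.00 = 87.71 mm
y_c = 1224000.00 / 21000.00 = 58.29 mm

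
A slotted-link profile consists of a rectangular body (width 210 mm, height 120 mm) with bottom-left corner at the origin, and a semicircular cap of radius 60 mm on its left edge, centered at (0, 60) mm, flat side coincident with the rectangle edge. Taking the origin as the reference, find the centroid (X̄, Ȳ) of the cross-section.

X̄ = 81.09 mm, Ȳ = 60.00 mm

rectangular body: A = 210 × 120 = 25200.00, centroid at (105.00, 60.00).
semicircular end: A = ½π·60² = 5654.87, centroid at (-25.46, 60.00).
ΣA = 30854.87 mm², ΣAX̄ = 2502000.00 mm³, ΣAȲ = 1851292.01 mm³.
X̄ = 2502000.00/30854.87 = 81.09 mm; Ȳ = 1851292.01/30854.87 = 60.00 mm.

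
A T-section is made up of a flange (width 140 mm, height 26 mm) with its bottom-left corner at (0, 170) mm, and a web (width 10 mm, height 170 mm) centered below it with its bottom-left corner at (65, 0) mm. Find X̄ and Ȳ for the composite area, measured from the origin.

Part | A | x̄ᵢ | ȳᵢ | A·x̄ᵢ | A·ȳᵢ
web | 1700.00 | 70.00 | 85.00 | 119000.00 | 144500.00
flange | 3640.00 | 70.00 | 183.00 | 254800.00 | 666120.00
Σ | 5340.00 |  |  | 373800.00 | 810620.00
X̄ = 373800.00 / 5340.00 = 70.00 mm
Ȳ = 810620.00 / 5340.00 = 151.80 mm

X̄ = 70.00 mm, Ȳ = 151.80 mm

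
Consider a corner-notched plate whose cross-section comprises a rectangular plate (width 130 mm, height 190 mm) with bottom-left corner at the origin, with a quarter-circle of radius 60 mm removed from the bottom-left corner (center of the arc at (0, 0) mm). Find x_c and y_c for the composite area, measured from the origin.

plate: A = 130 × 190 = 24700.00, centroid at (65.00, 95.00).
removed quarter-circle: A = −¼π·60² = -2827.43, centroid at (25.46, 25.46).
ΣA = 21872.57 mm², ΣAx_c = 1533500.00 mm³, ΣAy_c = 2274500.00 mm³.
x_c = 1533500.00/21872.57 = 70.11 mm; y_c = 2274500.00/21872.57 = 103.99 mm.

x_c = 70.11 mm, y_c = 103.99 mm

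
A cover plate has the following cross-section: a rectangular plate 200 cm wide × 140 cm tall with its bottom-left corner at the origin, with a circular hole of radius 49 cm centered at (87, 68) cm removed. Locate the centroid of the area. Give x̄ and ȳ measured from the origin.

x̄ = 104.79 cm, ȳ = 70.74 cm

plate: A = 200 × 140 = 28000.00, centroid at (100.00, 70.00).
hole: A = −π·49² = -7542.96, centroid at (87.00, 68.00).
ΣA = 20457.04 cm²
ΣAx̄ = (28000.00)(100.00) + (-7542.96)(87.00) = 2143762.14 cm³
ΣAȳ = (28000.00)(70.00) + (-7542.96)(68.00) = 1447078.45 cm³
x̄ = 2143762.14 / 20457.04 = 104.79 cm
ȳ = 1447078.45 / 20457.04 = 70.74 cm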